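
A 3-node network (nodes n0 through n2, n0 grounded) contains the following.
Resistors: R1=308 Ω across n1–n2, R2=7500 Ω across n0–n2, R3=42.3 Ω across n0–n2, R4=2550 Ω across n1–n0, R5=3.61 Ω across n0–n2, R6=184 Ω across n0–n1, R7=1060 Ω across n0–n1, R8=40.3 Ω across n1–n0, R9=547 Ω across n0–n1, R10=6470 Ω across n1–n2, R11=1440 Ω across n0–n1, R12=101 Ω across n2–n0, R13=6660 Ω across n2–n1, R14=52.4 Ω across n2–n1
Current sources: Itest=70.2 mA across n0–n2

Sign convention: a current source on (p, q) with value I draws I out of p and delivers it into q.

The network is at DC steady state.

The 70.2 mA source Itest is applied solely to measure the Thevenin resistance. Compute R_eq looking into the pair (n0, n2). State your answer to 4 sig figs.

R_eq = 3.084 Ω

Element admittances at DC:
  Y(R1) = 0.003247 S between n1,n2
  Y(R2) = 0.0001333 S between n0,n2
  Y(R3) = 0.02364 S between n0,n2
  Y(R4) = 0.0003922 S between n1,n0
  Y(R5) = 0.2770 S between n0,n2
  Y(R6) = 0.005435 S between n0,n1
  Y(R7) = 0.0009434 S between n0,n1
  Y(R8) = 0.02481 S between n1,n0
  Y(R9) = 0.001828 S between n0,n1
  Y(R10) = 0.0001546 S between n1,n2
  Y(R11) = 0.0006944 S between n0,n1
  Y(R12) = 0.009901 S between n2,n0
  Y(R13) = 0.0001502 S between n2,n1
  Y(R14) = 0.01908 S between n2,n1
  Itest: injects 0.0702 A into n2 (from n0)
Assemble and solve the 2×2 MNA system:
  V(n1)=0.08635  V(n2)=0.2165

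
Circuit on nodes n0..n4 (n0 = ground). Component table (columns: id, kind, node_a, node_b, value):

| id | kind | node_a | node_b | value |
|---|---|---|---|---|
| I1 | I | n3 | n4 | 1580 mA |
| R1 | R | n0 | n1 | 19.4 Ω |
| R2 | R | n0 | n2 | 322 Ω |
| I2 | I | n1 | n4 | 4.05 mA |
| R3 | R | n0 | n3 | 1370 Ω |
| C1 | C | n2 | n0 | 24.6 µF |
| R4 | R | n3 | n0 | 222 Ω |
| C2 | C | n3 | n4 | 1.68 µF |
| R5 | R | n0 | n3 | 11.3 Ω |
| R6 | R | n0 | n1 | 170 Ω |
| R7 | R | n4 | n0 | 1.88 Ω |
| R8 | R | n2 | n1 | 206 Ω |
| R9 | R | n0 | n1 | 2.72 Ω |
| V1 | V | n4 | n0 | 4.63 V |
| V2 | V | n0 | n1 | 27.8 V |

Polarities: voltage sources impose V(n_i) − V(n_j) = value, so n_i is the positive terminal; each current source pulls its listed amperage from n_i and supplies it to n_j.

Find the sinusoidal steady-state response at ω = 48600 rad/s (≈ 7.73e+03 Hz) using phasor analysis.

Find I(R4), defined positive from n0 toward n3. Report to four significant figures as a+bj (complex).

Apply KCL at each of the 4 non-ground nodes and solve the resulting linear system.
Node n1: branches {R1, I2, R6, R8, R9, V2} → V_1 = -27.80+0.000j
Node n2: branches {R2, C1, R8} → V_2 = -0.0007515+0.1129j
Node n3: branches {I1, R3, R4, C2, R5} → V_3 = -7.587+10.64j
Node n4: branches {I1, I2, C2, R7, V1} → V_4 = 4.630+0.000j
Source currents: i(V1)=-1.748-0.9975j, i(V2)=-11.95-0.0005479j

0.03417-0.04794j A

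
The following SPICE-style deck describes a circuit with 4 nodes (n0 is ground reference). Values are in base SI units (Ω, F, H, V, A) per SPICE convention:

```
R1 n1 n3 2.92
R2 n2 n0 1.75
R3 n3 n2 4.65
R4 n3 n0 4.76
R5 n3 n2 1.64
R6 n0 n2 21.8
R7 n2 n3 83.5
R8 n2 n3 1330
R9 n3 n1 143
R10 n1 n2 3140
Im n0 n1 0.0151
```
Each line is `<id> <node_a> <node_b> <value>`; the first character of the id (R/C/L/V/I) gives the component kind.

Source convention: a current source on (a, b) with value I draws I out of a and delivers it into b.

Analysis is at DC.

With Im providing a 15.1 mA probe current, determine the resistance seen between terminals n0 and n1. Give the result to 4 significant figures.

Element admittances at DC:
  Y(R1) = 0.3425 S between n1,n3
  Y(R2) = 0.5714 S between n2,n0
  Y(R3) = 0.2151 S between n3,n2
  Y(R4) = 0.2101 S between n3,n0
  Y(R5) = 0.6098 S between n3,n2
  Y(R6) = 0.04587 S between n0,n2
  Y(R7) = 0.01198 S between n2,n3
  Y(R8) = 0.0007519 S between n2,n3
  Y(R9) = 0.006993 S between n3,n1
  Y(R10) = 0.0003185 S between n1,n2
  Im: injects 0.0151 A into n1 (from n0)
Assemble and solve the 3×3 MNA system:
  V(n1)=0.06985  V(n2)=0.01538  V(n3)=0.02669

R_eq = 4.626 Ω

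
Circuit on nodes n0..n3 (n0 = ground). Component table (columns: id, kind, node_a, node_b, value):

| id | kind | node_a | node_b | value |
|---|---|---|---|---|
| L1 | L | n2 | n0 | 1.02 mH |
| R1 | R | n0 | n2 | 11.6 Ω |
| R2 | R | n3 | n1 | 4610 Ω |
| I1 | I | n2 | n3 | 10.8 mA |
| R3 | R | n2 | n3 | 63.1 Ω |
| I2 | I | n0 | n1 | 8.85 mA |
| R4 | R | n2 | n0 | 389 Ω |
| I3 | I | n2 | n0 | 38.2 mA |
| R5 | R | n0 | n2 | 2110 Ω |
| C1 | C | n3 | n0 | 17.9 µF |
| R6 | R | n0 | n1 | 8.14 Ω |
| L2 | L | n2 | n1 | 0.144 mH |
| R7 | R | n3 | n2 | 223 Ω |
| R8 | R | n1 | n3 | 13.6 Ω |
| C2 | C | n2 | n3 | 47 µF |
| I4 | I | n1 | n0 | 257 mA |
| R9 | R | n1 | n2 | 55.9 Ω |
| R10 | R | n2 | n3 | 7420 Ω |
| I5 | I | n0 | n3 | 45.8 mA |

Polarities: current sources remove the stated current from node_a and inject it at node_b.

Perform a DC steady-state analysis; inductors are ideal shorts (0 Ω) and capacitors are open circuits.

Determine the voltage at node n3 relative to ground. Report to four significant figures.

Apply KCL at each of the 3 non-ground nodes and solve the resulting linear system.
Node n1: branches {R2, I2, R6, L2, R8, I4, R9} → V_1 = 0.000
Node n2: branches {L1, R1, I1, R3, R4, I3, R5, L2, R7, C2, R9, R10} → V_2 = 0.000
Node n3: branches {R2, I1, R3, C1, R7, R8, C2, R10, I5} → V_3 = 0.6008
Source currents: i(L1)=-0.2405, i(L2)=0.2038

0.6008 V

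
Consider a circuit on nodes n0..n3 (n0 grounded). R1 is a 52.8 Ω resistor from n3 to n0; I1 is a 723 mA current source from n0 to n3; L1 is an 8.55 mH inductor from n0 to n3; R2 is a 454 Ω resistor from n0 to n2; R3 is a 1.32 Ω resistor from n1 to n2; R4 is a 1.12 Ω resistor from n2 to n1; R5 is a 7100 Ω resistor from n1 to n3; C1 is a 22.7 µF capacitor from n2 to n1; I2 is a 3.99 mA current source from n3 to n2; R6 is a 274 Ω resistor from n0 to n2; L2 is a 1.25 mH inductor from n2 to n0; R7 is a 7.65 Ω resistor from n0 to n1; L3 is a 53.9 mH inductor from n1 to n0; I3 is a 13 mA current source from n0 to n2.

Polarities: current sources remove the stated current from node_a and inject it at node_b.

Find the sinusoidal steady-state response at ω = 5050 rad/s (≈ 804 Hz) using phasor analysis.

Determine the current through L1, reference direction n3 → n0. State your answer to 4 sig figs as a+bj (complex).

0.4283-0.3529j A

Apply KCL at each of the 3 non-ground nodes and solve the resulting linear system.
Node n1: branches {R3, R4, R5, C1, R7, L3} → V_1 = 0.04527+0.07573j
Node n2: branches {R2, R3, R4, C1, I2, R6, L2, I3} → V_2 = 0.04802+0.07987j
Node n3: branches {R1, I1, L1, R5, I2} → V_3 = 15.24+18.49j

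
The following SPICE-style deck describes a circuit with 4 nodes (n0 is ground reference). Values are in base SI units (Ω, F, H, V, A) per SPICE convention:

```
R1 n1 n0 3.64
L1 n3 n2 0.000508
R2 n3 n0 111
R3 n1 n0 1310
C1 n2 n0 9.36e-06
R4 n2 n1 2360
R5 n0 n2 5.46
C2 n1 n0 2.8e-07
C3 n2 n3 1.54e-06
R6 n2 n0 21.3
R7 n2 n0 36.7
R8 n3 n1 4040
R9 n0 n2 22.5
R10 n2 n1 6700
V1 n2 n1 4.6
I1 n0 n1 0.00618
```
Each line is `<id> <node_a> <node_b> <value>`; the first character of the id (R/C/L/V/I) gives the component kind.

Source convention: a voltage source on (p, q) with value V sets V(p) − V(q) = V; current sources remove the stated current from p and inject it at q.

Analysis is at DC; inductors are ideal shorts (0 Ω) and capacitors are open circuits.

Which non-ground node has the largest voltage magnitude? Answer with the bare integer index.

1

Apply KCL at each of the 3 non-ground nodes and solve the resulting linear system.
Node n1: branches {R1, R3, R4, C2, R8, R10, V1, I1} → V_1 = -2.428
Node n2: branches {L1, C1, R4, R5, C3, R6, R7, R9, R10, V1} → V_2 = 2.172
Node n3: branches {L1, R2, C3, R8} → V_3 = 2.172
Source currents: i(L1)=-0.02071, i(V1)=-0.6788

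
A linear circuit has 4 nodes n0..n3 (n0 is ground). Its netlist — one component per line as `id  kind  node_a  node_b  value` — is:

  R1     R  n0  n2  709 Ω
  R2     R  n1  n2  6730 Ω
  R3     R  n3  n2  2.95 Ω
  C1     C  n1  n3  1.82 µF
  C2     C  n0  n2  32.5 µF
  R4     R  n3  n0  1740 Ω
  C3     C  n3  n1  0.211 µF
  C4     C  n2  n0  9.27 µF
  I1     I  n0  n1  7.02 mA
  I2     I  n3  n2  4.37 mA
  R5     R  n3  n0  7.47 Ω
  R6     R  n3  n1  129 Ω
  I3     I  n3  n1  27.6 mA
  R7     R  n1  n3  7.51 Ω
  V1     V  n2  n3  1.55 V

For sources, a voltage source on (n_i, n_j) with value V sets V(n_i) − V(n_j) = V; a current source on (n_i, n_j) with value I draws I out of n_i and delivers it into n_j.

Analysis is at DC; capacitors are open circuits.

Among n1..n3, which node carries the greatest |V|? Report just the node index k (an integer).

MNA unknowns: 3 node voltages V₁..V_3 plus 1 source current (V1)
R1: Y=0.001410 on G[0,2]
R2: Y=0.0001486 on G[1,2]
R3: Y=0.3390 on G[3,2]
C1: Y=0.000 on G[1,3]
C2: Y=0.000 on G[0,2]
R4: Y=0.0005747 on G[3,0]
C3: Y=0.000 on G[3,1]
C4: Y=0.000 on G[2,0]
I1: z[0]−=0.00702, z[1]+=0.00702
I2: z[3]−=0.00437, z[2]+=0.00437
R5: Y=0.1339 on G[3,0]
R6: Y=0.007752 on G[3,1]
I3: z[3]−=0.0276, z[1]+=0.0276
R7: Y=0.1332 on G[1,3]
V1: row V2−V3=1.55, i_V1 at 2,3
solve → V1=0.2826, V2=1.586, V3=0.03558
aux → i_V1=-0.5235

2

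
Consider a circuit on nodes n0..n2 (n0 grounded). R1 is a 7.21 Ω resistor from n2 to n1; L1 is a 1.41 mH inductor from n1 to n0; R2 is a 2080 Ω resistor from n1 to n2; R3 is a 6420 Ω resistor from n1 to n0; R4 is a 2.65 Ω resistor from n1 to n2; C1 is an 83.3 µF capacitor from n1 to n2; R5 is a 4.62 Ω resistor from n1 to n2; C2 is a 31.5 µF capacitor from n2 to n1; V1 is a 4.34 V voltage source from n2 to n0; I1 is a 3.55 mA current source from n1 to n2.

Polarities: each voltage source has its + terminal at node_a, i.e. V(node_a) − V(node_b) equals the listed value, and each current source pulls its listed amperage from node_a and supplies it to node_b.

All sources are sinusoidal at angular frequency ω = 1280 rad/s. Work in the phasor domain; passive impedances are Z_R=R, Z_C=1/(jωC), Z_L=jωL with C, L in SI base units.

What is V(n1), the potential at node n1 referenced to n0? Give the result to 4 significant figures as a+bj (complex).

2.943+2.504j V

Element admittances at ω=1280 rad/s:
  Y(R1) = 0.1387+0.000j S between n2,n1
  Y(L1) = 0.000-0.5541j S between n1,n0
  Y(R2) = 0.0004808+0.000j S between n1,n2
  Y(R3) = 0.0001558+0.000j S between n1,n0
  Y(R4) = 0.3774+0.000j S between n1,n2
  Y(C1) = 0.000+0.1066j S between n1,n2
  Y(R5) = 0.2165+0.000j S between n1,n2
  Y(C2) = 0.000+0.04032j S between n2,n1
  V1: constraint V(n2)−V(n0) = 4.34
  I1: injects 0.00355 A into n2 (from n1)
Assemble and solve the 3×3 MNA system:
  V(n1)=2.943+2.504j  V(n2)=4.340+0.000j
  i(V1)=-1.388+1.631j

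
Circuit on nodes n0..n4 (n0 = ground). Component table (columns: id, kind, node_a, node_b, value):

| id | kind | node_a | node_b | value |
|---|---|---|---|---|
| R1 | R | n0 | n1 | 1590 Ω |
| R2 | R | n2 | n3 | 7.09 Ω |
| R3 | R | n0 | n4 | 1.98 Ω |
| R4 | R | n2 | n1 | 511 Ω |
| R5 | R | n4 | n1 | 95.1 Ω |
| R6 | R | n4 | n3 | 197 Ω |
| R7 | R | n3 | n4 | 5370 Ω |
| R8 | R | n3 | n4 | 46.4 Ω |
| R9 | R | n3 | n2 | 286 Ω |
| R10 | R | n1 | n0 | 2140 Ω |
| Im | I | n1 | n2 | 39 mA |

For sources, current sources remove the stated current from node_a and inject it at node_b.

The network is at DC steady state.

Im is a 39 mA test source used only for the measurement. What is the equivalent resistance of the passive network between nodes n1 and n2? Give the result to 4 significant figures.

R_eq = 103.9 Ω

MNA unknowns: 4 node voltages V₁..V_4
R1: Y=0.0006289 on G[0,1]
R2: Y=0.1410 on G[2,3]
R3: Y=0.5051 on G[0,4]
R4: Y=0.001957 on G[2,1]
R5: Y=0.01052 on G[4,1]
R6: Y=0.005076 on G[4,3]
R7: Y=0.0001862 on G[3,4]
R8: Y=0.02155 on G[3,4]
R9: Y=0.003497 on G[3,2]
R10: Y=0.0004673 on G[1,0]
Im: z[1]−=0.039, z[2]+=0.039
solve → V1=-2.671, V2=1.380, V3=1.165, V4=0.005797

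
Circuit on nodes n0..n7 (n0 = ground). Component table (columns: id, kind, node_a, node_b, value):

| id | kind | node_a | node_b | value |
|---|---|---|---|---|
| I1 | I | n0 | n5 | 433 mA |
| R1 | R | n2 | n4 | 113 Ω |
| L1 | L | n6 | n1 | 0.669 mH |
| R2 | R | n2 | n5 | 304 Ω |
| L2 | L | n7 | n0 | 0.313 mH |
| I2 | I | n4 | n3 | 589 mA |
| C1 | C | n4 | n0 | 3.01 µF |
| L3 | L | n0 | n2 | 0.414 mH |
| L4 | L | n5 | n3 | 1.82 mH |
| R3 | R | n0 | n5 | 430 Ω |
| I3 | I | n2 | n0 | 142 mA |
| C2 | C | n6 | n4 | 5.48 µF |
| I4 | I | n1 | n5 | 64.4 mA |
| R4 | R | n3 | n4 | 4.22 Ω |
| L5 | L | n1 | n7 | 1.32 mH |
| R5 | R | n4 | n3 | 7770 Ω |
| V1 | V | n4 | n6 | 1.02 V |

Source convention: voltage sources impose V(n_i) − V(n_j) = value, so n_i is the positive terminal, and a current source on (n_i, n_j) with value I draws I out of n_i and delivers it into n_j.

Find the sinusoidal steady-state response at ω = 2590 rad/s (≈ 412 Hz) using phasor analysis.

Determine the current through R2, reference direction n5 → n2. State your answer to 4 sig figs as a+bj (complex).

Element admittances at ω=2590 rad/s:
  I1: injects 0.433 A into n5 (from n0)
  Y(R1) = 0.008850+0.000j S between n2,n4
  Y(L1) = 0.000-0.5771j S between n6,n1
  Y(R2) = 0.003289+0.000j S between n2,n5
  Y(L2) = 0.000-1.234j S between n7,n0
  I2: injects 0.589 A into n3 (from n4)
  Y(C1) = 0.000+0.007796j S between n4,n0
  Y(L3) = 0.000-0.9326j S between n0,n2
  Y(L4) = 0.000-0.2121j S between n5,n3
  Y(R3) = 0.002326+0.000j S between n0,n5
  I3: injects 0.142 A into n0 (from n2)
  Y(C2) = 0.000+0.01419j S between n6,n4
  I4: injects 0.0644 A into n5 (from n1)
  Y(R4) = 0.2370+0.000j S between n3,n4
  Y(L5) = 0.000-0.2925j S between n1,n7
  Y(R5) = 0.0001287+0.000j S between n4,n3
  V1: constraint V(n4)−V(n6) = 1.02
Assemble and solve the 8×8 MNA system:
  V(n1)=0.2560+1.720j  V(n2)=-0.04186-0.1176j  V(n3)=5.822+2.425j  V(n4)=1.381+2.536j  V(n5)=5.946+4.612j  V(n6)=0.3609+2.536j  V(n7)=0.04907+0.3297j
  i(V1)=0.4711-0.07501j

0.01970+0.01556j A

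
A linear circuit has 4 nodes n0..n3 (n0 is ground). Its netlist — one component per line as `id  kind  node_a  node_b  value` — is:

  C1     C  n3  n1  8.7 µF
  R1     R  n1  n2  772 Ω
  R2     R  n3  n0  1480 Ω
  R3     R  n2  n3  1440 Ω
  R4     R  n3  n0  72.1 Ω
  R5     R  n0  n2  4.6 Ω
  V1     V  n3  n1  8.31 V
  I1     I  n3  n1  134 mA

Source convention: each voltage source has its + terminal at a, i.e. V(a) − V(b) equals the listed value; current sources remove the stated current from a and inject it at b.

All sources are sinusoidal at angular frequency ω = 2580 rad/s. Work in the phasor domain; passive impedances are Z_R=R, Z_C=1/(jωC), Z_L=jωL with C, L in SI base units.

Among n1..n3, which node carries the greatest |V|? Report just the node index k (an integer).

MNA unknowns: 3 node voltages V₁..V_3 plus 1 source current (V1)
C1: Y=0.000+0.02245j on G[3,1]
R1: Y=0.001295+0.000j on G[1,2]
R2: Y=0.0006757+0.000j on G[3,0]
R3: Y=0.0006944+0.000j on G[2,3]
R4: Y=0.01387+0.000j on G[3,0]
R5: Y=0.2174+0.000j on G[0,2]
V1: row V3−V1=8.31, i_V1 at 3,1
I1: z[3]−=0.134, z[1]+=0.134
solve → V1=-7.664+0.000j, V2=-0.04321+0.000j, V3=0.6458+0.000j
aux → i_V1=-0.1439-0.1865j

1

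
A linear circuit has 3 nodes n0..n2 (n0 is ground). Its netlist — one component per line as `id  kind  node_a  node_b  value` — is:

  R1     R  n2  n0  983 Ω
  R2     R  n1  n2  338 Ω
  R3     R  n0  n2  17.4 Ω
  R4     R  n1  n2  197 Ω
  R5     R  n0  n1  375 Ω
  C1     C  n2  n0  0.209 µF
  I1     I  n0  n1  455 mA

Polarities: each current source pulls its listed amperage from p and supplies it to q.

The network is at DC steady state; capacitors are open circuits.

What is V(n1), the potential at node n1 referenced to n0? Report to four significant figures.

MNA unknowns: 2 node voltages V₁..V_2
R1: Y=0.001017 on G[2,0]
R2: Y=0.002959 on G[1,2]
R3: Y=0.05747 on G[0,2]
R4: Y=0.005076 on G[1,2]
R5: Y=0.002667 on G[0,1]
C1: Y=0.000 on G[2,0]
I1: z[0]−=0.455, z[1]+=0.455
solve → V1=46.76, V2=5.647

46.76 V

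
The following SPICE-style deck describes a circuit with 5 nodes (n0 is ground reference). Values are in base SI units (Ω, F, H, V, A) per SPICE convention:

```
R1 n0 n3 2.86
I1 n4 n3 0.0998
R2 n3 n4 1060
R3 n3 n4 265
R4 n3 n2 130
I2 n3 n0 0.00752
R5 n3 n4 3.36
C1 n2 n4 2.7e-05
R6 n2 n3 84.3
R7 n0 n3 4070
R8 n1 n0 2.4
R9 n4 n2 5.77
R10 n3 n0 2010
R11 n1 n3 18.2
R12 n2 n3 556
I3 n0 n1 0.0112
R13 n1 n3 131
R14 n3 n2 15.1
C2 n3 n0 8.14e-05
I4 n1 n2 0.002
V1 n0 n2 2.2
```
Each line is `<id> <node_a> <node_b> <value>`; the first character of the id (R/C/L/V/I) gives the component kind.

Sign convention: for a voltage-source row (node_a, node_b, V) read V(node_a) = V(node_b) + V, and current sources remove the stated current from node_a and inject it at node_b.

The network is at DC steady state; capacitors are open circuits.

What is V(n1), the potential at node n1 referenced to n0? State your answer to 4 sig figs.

-0.06857 V

Apply KCL at each of the 4 non-ground nodes and solve the resulting linear system.
Node n1: branches {R8, R11, I3, R13, I4} → V_1 = -0.06857
Node n2: branches {R4, C1, R6, R9, R12, R14, I4, V1} → V_2 = -2.200
Node n3: branches {R1, I1, R2, R3, R4, I2, R5, R6, R7, R10, R11, R12, R13, R14, C2} → V_3 = -0.6721
Node n4: branches {I1, R2, R3, R5, C1, R9} → V_4 = -1.439
Source currents: i(V1)=-0.2678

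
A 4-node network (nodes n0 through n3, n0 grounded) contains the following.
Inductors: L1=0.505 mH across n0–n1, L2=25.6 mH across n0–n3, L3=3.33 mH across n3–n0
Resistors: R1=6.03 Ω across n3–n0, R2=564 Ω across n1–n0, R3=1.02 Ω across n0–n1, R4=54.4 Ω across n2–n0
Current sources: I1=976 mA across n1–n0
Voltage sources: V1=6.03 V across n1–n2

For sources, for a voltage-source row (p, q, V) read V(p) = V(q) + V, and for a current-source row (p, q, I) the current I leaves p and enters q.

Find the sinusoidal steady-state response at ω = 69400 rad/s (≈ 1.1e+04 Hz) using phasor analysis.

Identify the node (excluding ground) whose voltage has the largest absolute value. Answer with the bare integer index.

2

MNA unknowns: 3 node voltages V₁..V_3 plus 1 source current (V1)
L1: Y=0.000-0.02853j on G[0,1]
L2: Y=0.000-0.0005629j on G[0,3]
R1: Y=0.1658+0.000j on G[3,0]
L3: Y=0.000-0.004327j on G[3,0]
I1: z[1]−=0.976, z[0]+=0.976
R2: Y=0.001773+0.000j on G[1,0]
R3: Y=0.9804+0.000j on G[0,1]
R4: Y=0.01838+0.000j on G[2,0]
V1: row V1−V2=6.03, i_V1 at 1,2
solve → V1=-0.8640-0.02464j, V2=-6.894-0.02464j, V3=0.000+0.000j
aux → i_V1=-0.1267-0.0004529j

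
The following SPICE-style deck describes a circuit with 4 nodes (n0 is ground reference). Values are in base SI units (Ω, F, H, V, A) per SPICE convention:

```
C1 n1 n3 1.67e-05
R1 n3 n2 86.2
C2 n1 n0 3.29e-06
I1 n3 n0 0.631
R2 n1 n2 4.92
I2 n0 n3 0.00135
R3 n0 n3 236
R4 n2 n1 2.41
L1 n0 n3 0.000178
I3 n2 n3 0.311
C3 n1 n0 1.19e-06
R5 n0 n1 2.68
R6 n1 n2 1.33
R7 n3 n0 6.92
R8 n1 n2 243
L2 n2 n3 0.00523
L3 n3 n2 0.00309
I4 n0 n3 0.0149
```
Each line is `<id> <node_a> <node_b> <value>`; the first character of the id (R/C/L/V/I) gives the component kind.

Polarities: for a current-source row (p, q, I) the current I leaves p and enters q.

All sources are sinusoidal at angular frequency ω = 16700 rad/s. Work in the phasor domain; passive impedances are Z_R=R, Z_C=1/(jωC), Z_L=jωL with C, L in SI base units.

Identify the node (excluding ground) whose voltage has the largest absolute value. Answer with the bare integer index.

Apply KCL at each of the 3 non-ground nodes and solve the resulting linear system.
Node n1: branches {C1, C2, R2, R4, C3, R5, R6, R8} → V_1 = -0.3898-0.2986j
Node n2: branches {R1, R2, R4, I3, R6, R8, L2, L3} → V_2 = -0.6355-0.2994j
Node n3: branches {C1, R1, I1, I2, R3, L1, I3, R7, L2, L3, I4} → V_3 = -0.8901-1.068j

3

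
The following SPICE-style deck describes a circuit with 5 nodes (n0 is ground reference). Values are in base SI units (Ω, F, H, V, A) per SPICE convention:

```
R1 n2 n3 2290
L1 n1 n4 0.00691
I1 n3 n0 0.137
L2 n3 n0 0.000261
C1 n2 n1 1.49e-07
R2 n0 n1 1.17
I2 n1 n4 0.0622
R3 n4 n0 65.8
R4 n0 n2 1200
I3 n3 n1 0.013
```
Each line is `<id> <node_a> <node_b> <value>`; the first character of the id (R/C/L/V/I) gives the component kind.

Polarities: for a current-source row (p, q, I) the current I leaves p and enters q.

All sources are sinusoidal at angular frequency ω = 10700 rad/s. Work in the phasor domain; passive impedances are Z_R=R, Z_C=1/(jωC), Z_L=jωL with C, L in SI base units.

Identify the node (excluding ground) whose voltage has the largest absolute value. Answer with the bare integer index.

MNA unknowns: 4 node voltages V₁..V_4
R1: Y=0.0004367+0.000j on G[2,3]
L1: Y=0.000-0.01353j on G[1,4]
I1: z[3]−=0.137, z[0]+=0.137
L2: Y=0.000-0.3581j on G[3,0]
C1: Y=0.000+0.001594j on G[2,1]
R2: Y=0.8547+0.000j on G[0,1]
I2: z[1]−=0.0622, z[4]+=0.0622
R3: Y=0.01520+0.000j on G[4,0]
R4: Y=0.0008333+0.000j on G[0,2]
I3: z[3]−=0.013, z[1]+=0.013
solve → V1=-0.02479-0.03616j, V2=-0.06781-0.09006j, V3=-0.0004011-0.4190j, V4=2.255+2.029j

4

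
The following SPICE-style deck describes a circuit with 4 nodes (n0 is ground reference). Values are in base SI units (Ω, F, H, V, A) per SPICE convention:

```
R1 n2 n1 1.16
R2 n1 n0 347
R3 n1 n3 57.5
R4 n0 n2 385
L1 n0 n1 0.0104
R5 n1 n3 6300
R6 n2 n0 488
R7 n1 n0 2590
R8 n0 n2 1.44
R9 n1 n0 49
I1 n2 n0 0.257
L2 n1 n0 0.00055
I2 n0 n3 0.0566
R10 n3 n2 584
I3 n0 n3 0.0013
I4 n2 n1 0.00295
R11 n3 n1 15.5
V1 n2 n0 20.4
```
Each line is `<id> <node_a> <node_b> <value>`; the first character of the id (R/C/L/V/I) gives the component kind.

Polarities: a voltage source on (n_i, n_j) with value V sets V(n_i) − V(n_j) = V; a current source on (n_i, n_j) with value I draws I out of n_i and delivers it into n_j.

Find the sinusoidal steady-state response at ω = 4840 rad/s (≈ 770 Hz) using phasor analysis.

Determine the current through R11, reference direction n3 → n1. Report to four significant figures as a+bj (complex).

Apply KCL at each of the 3 non-ground nodes and solve the resulting linear system.
Node n1: branches {R1, R2, R3, L1, R5, R7, R9, L2, I4, R11} → V_1 = 16.62+7.408j
Node n2: branches {R1, R4, R6, R8, I1, R10, I4, V1} → V_2 = 20.40+0.000j
Node n3: branches {R3, R5, I2, R10, I3, R11} → V_3 = 17.39+7.257j
Source currents: i(V1)=-17.78+6.399j

0.04957-0.009768j A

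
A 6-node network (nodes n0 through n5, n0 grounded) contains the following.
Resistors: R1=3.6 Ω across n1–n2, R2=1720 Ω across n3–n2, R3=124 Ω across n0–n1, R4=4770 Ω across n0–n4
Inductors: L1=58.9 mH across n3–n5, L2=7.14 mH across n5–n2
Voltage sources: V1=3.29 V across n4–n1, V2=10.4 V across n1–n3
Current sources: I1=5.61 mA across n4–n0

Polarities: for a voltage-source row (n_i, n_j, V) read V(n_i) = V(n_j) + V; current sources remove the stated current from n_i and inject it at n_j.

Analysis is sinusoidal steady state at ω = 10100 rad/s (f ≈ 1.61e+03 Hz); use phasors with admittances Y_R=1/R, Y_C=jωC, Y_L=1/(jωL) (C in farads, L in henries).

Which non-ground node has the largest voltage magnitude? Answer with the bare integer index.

3

MNA unknowns: 5 node voltages V₁..V_5 plus 2 source currents (V1, V2)
R1: Y=0.2778+0.000j on G[1,2]
R2: Y=0.0005814+0.000j on G[3,2]
R3: Y=0.008065+0.000j on G[0,1]
R4: Y=0.0002096+0.000j on G[0,4]
L1: Y=0.000-0.001681j on G[3,5]
L2: Y=0.000-0.01387j on G[5,2]
V1: row V4−V1=3.29, i_V1 at 4,1
V2: row V1−V3=10.4, i_V2 at 1,3
I1: z[4]−=0.00561, z[0]+=0.00561
solve → V1=-0.7614+0.000j, V2=-0.7834+0.05590j, V3=-11.16+0.000j, V4=2.529+0.000j, V5=-1.905+0.04985j
aux → i_V1=-0.006140+0.000j, i_V2=-0.006118+0.01553j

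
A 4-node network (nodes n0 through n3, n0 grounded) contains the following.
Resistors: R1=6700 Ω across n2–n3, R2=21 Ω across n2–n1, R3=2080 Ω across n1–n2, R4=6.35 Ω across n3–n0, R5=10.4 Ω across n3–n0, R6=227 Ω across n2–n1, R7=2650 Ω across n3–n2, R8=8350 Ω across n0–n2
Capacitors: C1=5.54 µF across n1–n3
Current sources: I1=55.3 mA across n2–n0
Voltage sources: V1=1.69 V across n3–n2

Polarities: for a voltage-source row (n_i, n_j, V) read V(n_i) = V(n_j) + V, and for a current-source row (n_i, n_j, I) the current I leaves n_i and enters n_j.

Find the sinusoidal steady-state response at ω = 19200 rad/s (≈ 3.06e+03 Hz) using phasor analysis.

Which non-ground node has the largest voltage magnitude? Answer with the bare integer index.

2

MNA unknowns: 3 node voltages V₁..V_3 plus 1 source current (V1)
R1: Y=0.0001493+0.000j on G[2,3]
R2: Y=0.04762+0.000j on G[2,1]
R3: Y=0.0004808+0.000j on G[1,2]
R4: Y=0.1575+0.000j on G[3,0]
R5: Y=0.09615+0.000j on G[3,0]
C1: Y=0.000+0.1064j on G[1,3]
R6: Y=0.004405+0.000j on G[2,1]
I1: z[2]−=0.0553, z[0]+=0.0553
R7: Y=0.0003774+0.000j on G[3,2]
R8: Y=0.0001198+0.000j on G[0,2]
V1: row V3−V2=1.69, i_V1 at 3,2
solve → V1=-0.5482+0.6708j, V2=-1.907+0.000j, V3=-0.2171+0.000j
aux → i_V1=-0.01717-0.03522j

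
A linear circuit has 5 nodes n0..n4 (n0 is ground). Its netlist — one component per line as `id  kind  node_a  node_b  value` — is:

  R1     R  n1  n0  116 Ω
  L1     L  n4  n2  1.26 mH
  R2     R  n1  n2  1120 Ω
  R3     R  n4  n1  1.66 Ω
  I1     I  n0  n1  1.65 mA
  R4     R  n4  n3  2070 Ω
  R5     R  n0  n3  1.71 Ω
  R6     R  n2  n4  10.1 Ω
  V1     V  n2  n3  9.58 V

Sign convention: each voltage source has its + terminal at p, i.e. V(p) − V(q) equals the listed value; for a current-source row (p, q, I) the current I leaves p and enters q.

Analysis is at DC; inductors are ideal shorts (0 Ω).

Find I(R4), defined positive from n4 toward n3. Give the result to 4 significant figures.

0.004628 A

MNA unknowns: 4 node voltages V₁..V_4 plus 2 source currents (L1, V1)
R1: Y=0.008621 on G[1,0]
L1: row V4−V2=0, i_L1 at 4,2
R2: Y=0.0008929 on G[1,2]
R3: Y=0.6024 on G[4,1]
I1: z[0]−=0.00165, z[1]+=0.00165
R4: Y=0.0004831 on G[4,3]
R5: Y=0.5848 on G[0,3]
R6: Y=0.09901 on G[2,4]
V1: row V2−V3=9.58, i_V1 at 2,3
solve → V1=9.315, V2=9.446, V3=-0.1345, V4=9.446
aux → i_L1=-0.08316, i_V1=-0.08328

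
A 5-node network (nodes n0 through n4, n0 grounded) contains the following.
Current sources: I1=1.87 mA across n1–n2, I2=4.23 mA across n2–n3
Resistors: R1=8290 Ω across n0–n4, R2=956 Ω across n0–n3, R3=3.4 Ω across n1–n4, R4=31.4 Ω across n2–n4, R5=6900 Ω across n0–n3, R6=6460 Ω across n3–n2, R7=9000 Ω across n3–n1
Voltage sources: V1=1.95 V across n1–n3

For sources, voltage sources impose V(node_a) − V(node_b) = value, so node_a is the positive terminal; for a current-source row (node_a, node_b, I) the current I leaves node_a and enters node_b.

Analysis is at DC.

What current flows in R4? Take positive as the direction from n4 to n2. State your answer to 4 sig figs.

Apply KCL at each of the 4 non-ground nodes and solve the resulting linear system.
Node n1: branches {I1, R3, R7, V1} → V_1 = 1.772
Node n2: branches {I1, I2, R4, R6} → V_2 = 1.679
Node n3: branches {R2, I2, R5, R6, R7, V1} → V_3 = -0.1784
Node n4: branches {R1, R3, R4} → V_4 = 1.762
Source currents: i(V1)=-0.004947

0.002647 A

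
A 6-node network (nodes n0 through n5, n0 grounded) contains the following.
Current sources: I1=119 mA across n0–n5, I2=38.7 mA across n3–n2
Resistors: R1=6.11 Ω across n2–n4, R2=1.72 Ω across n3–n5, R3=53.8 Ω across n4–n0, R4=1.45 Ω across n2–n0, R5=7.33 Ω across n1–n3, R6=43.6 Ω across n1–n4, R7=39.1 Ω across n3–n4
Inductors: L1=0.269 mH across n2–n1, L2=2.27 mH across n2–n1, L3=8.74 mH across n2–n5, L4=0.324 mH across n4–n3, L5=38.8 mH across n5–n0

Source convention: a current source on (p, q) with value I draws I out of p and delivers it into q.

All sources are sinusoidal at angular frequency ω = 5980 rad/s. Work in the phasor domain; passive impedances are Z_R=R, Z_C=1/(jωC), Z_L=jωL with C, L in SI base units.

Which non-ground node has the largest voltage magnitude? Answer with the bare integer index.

5

Element admittances at ω=5980 rad/s:
  I1: injects 0.119 A into n5 (from n0)
  Y(R1) = 0.1637+0.000j S between n2,n4
  Y(R2) = 0.5814+0.000j S between n3,n5
  Y(R3) = 0.01859+0.000j S between n4,n0
  Y(R4) = 0.6897+0.000j S between n2,n0
  Y(R5) = 0.1364+0.000j S between n1,n3
  Y(L1) = 0.000-0.6217j S between n2,n1
  Y(R6) = 0.02294+0.000j S between n1,n4
  Y(L2) = 0.000-0.07367j S between n2,n1
  Y(R7) = 0.02558+0.000j S between n3,n4
  Y(L3) = 0.000-0.01913j S between n2,n5
  Y(L4) = 0.000-0.5161j S between n4,n3
  Y(L5) = 0.000-0.004310j S between n5,n0
  I2: injects 0.0387 A into n2 (from n3)
Assemble and solve the 5×5 MNA system:
  V(n1)=0.1515+0.05410j  V(n2)=0.1616+0.003028j  V(n3)=0.3742+0.1116j  V(n4)=0.3746+0.02069j  V(n5)=0.5738+0.1295j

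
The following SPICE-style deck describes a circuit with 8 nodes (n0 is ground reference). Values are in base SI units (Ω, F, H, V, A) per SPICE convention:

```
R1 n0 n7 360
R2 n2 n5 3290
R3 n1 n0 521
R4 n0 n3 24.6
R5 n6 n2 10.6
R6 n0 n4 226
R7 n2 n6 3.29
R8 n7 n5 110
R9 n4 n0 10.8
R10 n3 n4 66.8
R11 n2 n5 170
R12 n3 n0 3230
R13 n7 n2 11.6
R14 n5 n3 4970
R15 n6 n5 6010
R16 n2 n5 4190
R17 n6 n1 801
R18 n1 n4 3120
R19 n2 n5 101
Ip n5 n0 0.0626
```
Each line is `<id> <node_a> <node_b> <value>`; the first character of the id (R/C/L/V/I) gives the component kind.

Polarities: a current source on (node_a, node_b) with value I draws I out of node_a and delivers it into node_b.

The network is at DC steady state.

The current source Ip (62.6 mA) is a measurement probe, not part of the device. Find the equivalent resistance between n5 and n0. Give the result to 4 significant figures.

Apply KCL at each of the 7 non-ground nodes and solve the resulting linear system.
Node n1: branches {R3, R17, R18} → V_1 = -5.949
Node n2: branches {R2, R5, R7, R11, R13, R16, R19} → V_2 = -16.65
Node n3: branches {R4, R10, R12, R14} → V_3 = -0.07477
Node n4: branches {R6, R9, R10, R18} → V_4 = -0.02694
Node n5: branches {R2, R8, R11, R14, R15, R16, R19, Ip} → V_5 = -18.85
Node n6: branches {R5, R7, R15, R17} → V_6 = -16.62
Node n7: branches {R1, R8, R13} → V_7 = -16.38

R_eq = 301.2 Ω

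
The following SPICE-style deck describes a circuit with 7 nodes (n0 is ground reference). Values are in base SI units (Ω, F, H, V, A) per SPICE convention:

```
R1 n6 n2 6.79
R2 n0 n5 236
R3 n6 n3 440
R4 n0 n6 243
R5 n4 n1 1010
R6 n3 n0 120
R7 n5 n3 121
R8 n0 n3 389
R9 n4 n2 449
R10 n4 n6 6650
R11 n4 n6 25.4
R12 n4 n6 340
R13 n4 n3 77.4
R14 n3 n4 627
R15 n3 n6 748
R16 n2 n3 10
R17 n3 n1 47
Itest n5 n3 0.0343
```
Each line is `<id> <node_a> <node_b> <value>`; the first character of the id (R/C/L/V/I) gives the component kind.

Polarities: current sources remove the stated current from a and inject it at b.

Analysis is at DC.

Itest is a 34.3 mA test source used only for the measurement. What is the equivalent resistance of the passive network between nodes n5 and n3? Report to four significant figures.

R_eq = 86.51 Ω

Element admittances at DC:
  Y(R1) = 0.1473 S between n6,n2
  Y(R2) = 0.004237 S between n0,n5
  Y(R3) = 0.002273 S between n6,n3
  Y(R4) = 0.004115 S between n0,n6
  Y(R5) = 0.0009901 S between n4,n1
  Y(R6) = 0.008333 S between n3,n0
  Y(R7) = 0.008264 S between n5,n3
  Y(R8) = 0.002571 S between n0,n3
  Y(R9) = 0.002227 S between n4,n2
  Y(R10) = 0.0001504 S between n4,n6
  Y(R11) = 0.03937 S between n4,n6
  Y(R12) = 0.002941 S between n4,n6
  Y(R13) = 0.01292 S between n4,n3
  Y(R14) = 0.001595 S between n3,n4
  Y(R15) = 0.001337 S between n3,n6
  Y(R16) = 0.1000 S between n2,n3
  Y(R17) = 0.02128 S between n3,n1
  Itest: injects 0.0343 A into n3 (from n5)
Assemble and solve the 6×6 MNA system:
  V(n1)=0.6592  V(n2)=0.6397  V(n3)=0.6603  V(n4)=0.6352  V(n5)=-2.307  V(n6)=0.6258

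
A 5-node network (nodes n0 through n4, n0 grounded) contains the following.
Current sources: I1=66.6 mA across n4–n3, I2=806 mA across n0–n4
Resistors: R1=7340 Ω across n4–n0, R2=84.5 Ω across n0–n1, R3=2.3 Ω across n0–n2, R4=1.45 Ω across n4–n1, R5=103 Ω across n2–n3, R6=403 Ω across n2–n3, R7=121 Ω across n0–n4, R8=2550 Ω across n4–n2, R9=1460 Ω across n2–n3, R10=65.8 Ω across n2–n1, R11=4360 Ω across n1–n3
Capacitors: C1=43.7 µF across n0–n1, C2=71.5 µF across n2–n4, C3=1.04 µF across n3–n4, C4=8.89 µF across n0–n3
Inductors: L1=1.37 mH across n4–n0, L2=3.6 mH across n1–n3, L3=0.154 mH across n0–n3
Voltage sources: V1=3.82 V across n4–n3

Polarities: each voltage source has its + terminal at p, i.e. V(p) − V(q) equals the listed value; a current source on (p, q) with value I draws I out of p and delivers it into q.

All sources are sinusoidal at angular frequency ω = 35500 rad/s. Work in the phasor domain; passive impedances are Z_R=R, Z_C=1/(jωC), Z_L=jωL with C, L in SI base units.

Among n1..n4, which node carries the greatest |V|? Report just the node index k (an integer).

3

MNA unknowns: 4 node voltages V₁..V_4 plus 1 source current (V1)
I1: z[4]−=0.0666, z[3]+=0.0666
R1: Y=0.0001362+0.000j on G[4,0]
R2: Y=0.01183+0.000j on G[0,1]
R3: Y=0.4348+0.000j on G[0,2]
R4: Y=0.6897+0.000j on G[4,1]
R5: Y=0.009709+0.000j on G[2,3]
R6: Y=0.002481+0.000j on G[2,3]
C1: Y=0.000+1.551j on G[0,1]
L1: Y=0.000-0.02056j on G[4,0]
R7: Y=0.008264+0.000j on G[0,4]
R8: Y=0.0003922+0.000j on G[4,2]
C2: Y=0.000+2.538j on G[2,4]
R9: Y=0.0006849+0.000j on G[2,3]
I2: z[0]−=0.806, z[4]+=0.806
C3: Y=0.000+0.03692j on G[3,4]
C4: Y=0.000+0.3156j on G[0,3]
L2: Y=0.000-0.007825j on G[1,3]
L3: Y=0.000-0.1829j on G[0,3]
R10: Y=0.01520+0.000j on G[2,1]
R11: Y=0.0002294+0.000j on G[1,3]
V1: row V4−V3=3.82, i_V1 at 4,3
solve → V1=0.1963-0.2957j, V2=0.8008+0.2527j, V3=-2.972+0.09273j, V4=0.8482+0.09273j
aux → i_V1=-0.1252-0.5125j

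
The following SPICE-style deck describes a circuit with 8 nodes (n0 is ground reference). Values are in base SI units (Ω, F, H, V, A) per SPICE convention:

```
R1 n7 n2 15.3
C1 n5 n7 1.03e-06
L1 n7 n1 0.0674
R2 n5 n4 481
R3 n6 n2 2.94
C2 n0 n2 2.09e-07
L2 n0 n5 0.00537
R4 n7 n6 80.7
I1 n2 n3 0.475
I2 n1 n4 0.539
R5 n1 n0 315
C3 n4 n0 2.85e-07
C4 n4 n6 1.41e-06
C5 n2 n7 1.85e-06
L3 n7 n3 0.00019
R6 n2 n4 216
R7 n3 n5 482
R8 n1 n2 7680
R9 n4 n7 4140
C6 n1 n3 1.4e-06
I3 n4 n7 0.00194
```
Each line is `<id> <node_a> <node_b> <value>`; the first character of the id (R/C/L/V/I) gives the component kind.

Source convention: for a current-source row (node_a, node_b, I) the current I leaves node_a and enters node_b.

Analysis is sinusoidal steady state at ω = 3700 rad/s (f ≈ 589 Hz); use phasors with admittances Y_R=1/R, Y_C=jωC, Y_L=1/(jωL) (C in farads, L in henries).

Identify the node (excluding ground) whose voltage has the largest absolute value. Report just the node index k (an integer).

1

MNA unknowns: 7 node voltages V₁..V_7
R1: Y=0.06536+0.000j on G[7,2]
C1: Y=0.000+0.003811j on G[5,7]
L1: Y=0.000-0.004010j on G[7,1]
R2: Y=0.002079+0.000j on G[5,4]
R3: Y=0.3401+0.000j on G[6,2]
C2: Y=0.000+0.0007733j on G[0,2]
L2: Y=0.000-0.05033j on G[0,5]
R4: Y=0.01239+0.000j on G[7,6]
I1: z[2]−=0.475, z[3]+=0.475
I2: z[1]−=0.539, z[4]+=0.539
R5: Y=0.003175+0.000j on G[1,0]
C3: Y=0.000+0.001055j on G[4,0]
C4: Y=0.000+0.005217j on G[4,6]
C5: Y=0.000+0.006845j on G[2,7]
L3: Y=0.000-1.422j on G[7,3]
R6: Y=0.004630+0.000j on G[2,4]
R7: Y=0.002075+0.000j on G[3,5]
R8: Y=0.0001302+0.000j on G[1,2]
R9: Y=0.0002415+0.000j on G[4,7]
C6: Y=0.000+0.005180j on G[1,3]
I3: z[4]−=0.00194, z[7]+=0.00194
solve → V1=-130.0+49.66j, V2=10.63-41.10j, V3=13.28-42.59j, V4=54.94-68.25j, V5=4.447+6.138j, V6=11.12-40.50j, V7=12.83-42.57j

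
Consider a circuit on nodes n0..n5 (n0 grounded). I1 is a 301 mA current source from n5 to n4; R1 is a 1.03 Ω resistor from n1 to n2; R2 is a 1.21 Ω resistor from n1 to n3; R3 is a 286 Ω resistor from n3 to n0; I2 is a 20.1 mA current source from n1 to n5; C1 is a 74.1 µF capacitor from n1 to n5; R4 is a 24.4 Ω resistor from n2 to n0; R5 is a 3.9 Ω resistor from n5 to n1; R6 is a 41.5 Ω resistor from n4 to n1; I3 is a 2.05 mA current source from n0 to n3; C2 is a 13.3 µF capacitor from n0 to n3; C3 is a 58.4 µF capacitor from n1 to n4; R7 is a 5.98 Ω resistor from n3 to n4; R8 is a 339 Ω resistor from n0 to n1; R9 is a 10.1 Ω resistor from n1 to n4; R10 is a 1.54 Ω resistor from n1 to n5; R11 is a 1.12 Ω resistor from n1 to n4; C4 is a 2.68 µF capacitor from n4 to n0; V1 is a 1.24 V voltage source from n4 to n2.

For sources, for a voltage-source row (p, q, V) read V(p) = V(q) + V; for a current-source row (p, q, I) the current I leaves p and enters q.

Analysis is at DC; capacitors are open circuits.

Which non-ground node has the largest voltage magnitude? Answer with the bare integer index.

MNA unknowns: 5 node voltages V₁..V_5 plus 1 source current (V1)
I1: z[5]−=0.301, z[4]+=0.301
R1: Y=0.9709 on G[1,2]
R2: Y=0.8264 on G[1,3]
R3: Y=0.003497 on G[3,0]
I2: z[1]−=0.0201, z[5]+=0.0201
C1: Y=0.000 on G[1,5]
R4: Y=0.04098 on G[2,0]
R5: Y=0.2564 on G[5,1]
R6: Y=0.02410 on G[4,1]
I3: z[0]−=0.00205, z[3]+=0.00205
C2: Y=0.000 on G[0,3]
C3: Y=0.000 on G[1,4]
R7: Y=0.1672 on G[3,4]
R8: Y=0.002950 on G[0,1]
R9: Y=0.09901 on G[1,4]
R10: Y=0.6494 on G[1,5]
R11: Y=0.8929 on G[1,4]
C4: Y=0.000 on G[4,0]
V1: row V4−V2=1.24, i_V1 at 4,2
solve → V1=0.4936, V2=-0.03779, V3=0.6128, V4=1.202, V5=0.1835
aux → i_V1=-0.5175

4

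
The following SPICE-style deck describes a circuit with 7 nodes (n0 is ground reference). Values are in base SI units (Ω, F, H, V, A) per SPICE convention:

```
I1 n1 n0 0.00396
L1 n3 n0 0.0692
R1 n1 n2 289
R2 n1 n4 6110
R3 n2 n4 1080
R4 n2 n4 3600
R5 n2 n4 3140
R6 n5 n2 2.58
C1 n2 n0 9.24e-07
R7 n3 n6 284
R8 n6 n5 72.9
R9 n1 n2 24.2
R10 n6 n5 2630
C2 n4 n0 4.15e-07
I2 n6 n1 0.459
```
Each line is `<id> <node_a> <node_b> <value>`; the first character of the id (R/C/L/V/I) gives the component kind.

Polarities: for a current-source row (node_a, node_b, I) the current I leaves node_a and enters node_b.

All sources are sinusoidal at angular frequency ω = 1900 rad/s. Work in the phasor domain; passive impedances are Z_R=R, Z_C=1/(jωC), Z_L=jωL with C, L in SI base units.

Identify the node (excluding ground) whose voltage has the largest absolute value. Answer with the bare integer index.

Apply KCL at each of the 6 non-ground nodes and solve the resulting linear system.
Node n1: branches {I1, R1, R2, R9, I2} → V_1 = 27.42-20.67j
Node n2: branches {R1, R3, R4, R5, R6, C1, R9} → V_2 = 17.34-20.66j
Node n3: branches {L1, R7} → V_3 = 4.738-7.776j
Node n4: branches {R2, R3, R4, R5, C2} → V_4 = 7.101-23.98j
Node n5: branches {R6, R8, R10} → V_5 = 16.31-20.57j
Node n6: branches {R7, R8, R10, I2} → V_6 = -12.06-18.01j

1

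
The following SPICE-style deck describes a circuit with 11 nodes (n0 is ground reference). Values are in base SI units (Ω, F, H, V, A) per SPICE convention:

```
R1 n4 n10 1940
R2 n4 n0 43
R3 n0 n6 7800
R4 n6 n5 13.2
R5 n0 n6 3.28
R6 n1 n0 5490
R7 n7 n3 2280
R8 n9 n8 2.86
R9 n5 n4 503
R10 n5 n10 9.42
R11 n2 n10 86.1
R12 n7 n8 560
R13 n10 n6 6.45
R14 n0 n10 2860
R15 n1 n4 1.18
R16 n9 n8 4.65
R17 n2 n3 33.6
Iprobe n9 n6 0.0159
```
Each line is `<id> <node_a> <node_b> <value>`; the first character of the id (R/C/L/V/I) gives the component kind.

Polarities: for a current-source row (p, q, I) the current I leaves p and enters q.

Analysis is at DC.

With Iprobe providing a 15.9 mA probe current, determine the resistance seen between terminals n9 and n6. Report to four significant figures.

Apply KCL at each of the 10 non-ground nodes and solve the resulting linear system.
Node n1: branches {R6, R15} → V_1 = -0.005037
Node n2: branches {R11, R17} → V_2 = -1.448
Node n3: branches {R7, R17} → V_3 = -1.982
Node n4: branches {R1, R2, R9, R15} → V_4 = -0.005038
Node n5: branches {R4, R9, R10} → V_5 = -0.04532
Node n6: branches {R3, R4, R5, R13, Iprobe} → V_6 = 0.0004774
Node n7: branches {R7, R12} → V_7 = -38.23
Node n8: branches {R8, R12, R16} → V_8 = -47.14
Node n9: branches {R8, R16, Iprobe} → V_9 = -47.17
Node n10: branches {R1, R10, R11, R13, R14} → V_10 = -0.07876

R_eq = 2966. Ω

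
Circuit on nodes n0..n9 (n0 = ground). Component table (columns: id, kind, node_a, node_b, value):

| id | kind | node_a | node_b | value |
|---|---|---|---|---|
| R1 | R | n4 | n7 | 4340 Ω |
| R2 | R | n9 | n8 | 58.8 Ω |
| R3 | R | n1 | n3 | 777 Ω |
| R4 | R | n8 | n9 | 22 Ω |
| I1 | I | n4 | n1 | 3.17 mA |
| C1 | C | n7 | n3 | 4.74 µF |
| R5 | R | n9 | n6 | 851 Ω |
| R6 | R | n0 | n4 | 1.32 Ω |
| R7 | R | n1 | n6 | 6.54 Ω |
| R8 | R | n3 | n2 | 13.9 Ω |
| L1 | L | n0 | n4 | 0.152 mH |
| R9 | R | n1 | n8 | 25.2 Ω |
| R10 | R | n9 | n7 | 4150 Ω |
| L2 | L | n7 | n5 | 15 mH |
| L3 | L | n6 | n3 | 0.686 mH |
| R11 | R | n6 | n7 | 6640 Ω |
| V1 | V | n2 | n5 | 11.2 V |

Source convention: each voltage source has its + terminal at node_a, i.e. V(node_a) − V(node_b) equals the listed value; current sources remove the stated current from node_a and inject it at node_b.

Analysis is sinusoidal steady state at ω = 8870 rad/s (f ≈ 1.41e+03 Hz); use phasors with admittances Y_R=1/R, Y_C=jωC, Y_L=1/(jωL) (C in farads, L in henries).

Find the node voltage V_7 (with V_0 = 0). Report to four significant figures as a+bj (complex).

MNA unknowns: 9 node voltages V₁..V_9 plus 1 source current (V1)
R1: Y=0.0002304+0.000j on G[4,7]
R2: Y=0.01701+0.000j on G[9,8]
R3: Y=0.001287+0.000j on G[1,3]
R4: Y=0.04545+0.000j on G[8,9]
I1: z[4]−=0.00317, z[1]+=0.00317
C1: Y=0.000+0.04204j on G[7,3]
R5: Y=0.001175+0.000j on G[9,6]
R6: Y=0.7576+0.000j on G[0,4]
R7: Y=0.1529+0.000j on G[1,6]
R8: Y=0.07194+0.000j on G[3,2]
L1: Y=0.000-0.7417j on G[0,4]
R9: Y=0.03968+0.000j on G[1,8]
R10: Y=0.0002410+0.000j on G[9,7]
L2: Y=0.000-0.007516j on G[7,5]
L3: Y=0.000-0.1643j on G[6,3]
R11: Y=0.0001506+0.000j on G[6,7]
V1: row V2−V5=11.2, i_V1 at 2,5
solve → V1=11.39-0.3983j, V2=11.56-1.823j, V3=11.37-0.4234j, V4=0.000+0.000j, V5=0.3563-1.823j, V6=11.37-0.3987j, V7=13.76+0.000j, V8=11.40-0.3960j, V9=11.41-0.3946j
aux → i_V1=-0.01371+0.1007j

13.76+0.000j V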